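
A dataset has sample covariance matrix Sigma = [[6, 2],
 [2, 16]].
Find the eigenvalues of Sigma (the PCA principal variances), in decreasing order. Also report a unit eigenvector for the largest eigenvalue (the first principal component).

Step 1 — characteristic polynomial of 2×2 Sigma:
  det(Sigma - λI) = λ² - trace · λ + det = 0.
  trace = 6 + 16 = 22, det = 6·16 - (2)² = 92.
Step 2 — discriminant:
  Δ = trace² - 4·det = 484 - 368 = 116.
Step 3 — eigenvalues:
  λ = (trace ± √Δ)/2 = (22 ± 10.7703)/2,
  λ_1 = 16.3852,  λ_2 = 5.6148.

Step 4 — unit eigenvector for λ_1: solve (Sigma - λ_1 I)v = 0. First row:
  (6 - 16.3852)·v_x + (2)·v_y = 0, i.e. (-10.3852)·v_x + (2)·v_y = 0,
  so v ∝ (b, λ_1 - a) = (2, 10.3852) = u.
  ||u|| = √((2)² + (10.3852)²) = √(111.8516) ≈ 10.576,
  v_1 = u/||u|| ≈ (0.1891, 0.982) (||v_1|| = 1).

λ_1 = 16.3852,  λ_2 = 5.6148;  v_1 ≈ (0.1891, 0.982)


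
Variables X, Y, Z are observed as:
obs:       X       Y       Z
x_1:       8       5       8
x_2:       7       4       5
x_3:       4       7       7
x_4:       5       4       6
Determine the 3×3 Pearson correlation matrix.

Step 1 — column means:
  mean(X) = (8 + 7 + 4 + 5) / 4 = 24/4 = 6
  mean(Y) = (5 + 4 + 7 + 4) / 4 = 20/4 = 5
  mean(Z) = (8 + 5 + 7 + 6) / 4 = 26/4 = 6.5

Step 2 — sample variances and covariances s[i,j] = (1/(n-1)) · Σ_k (x_{k,i} - mean_i) · (x_{k,j} - mean_j), with n-1 = 3:
  s[X,X] = ((2)·(2) + (1)·(1) + (-2)·(-2) + (-1)·(-1)) / 3 = 10/3 = 3.3333
  s[X,Y] = ((2)·(0) + (1)·(-1) + (-2)·(2) + (-1)·(-1)) / 3 = -4/3 = -1.3333
  s[X,Z] = ((2)·(1.5) + (1)·(-1.5) + (-2)·(0.5) + (-1)·(-0.5)) / 3 = 1/3 = 0.3333
  s[Y,Y] = ((0)·(0) + (-1)·(-1) + (2)·(2) + (-1)·(-1)) / 3 = 6/3 = 2
  s[Y,Z] = ((0)·(1.5) + (-1)·(-1.5) + (2)·(0.5) + (-1)·(-0.5)) / 3 = 3/3 = 1
  s[Z,Z] = ((1.5)·(1.5) + (-1.5)·(-1.5) + (0.5)·(0.5) + (-0.5)·(-0.5)) / 3 = 5/3 = 1.6667
  Sample standard deviations s_i = √(s[i,i]):
  s(X) = √(3.3333) = 1.8257
  s(Y) = √(2) = 1.4142
  s(Z) = √(1.6667) = 1.291

Step 3 — r_{ij} = s_{ij} / (s_i · s_j):
  r[X,X] = 1 (diagonal).
  r[X,Y] = -1.3333 / (1.8257 · 1.4142) = -1.3333 / 2.582 = -0.5164
  r[X,Z] = 0.3333 / (1.8257 · 1.291) = 0.3333 / 2.357 = 0.1414
  r[Y,Y] = 1 (diagonal).
  r[Y,Z] = 1 / (1.4142 · 1.291) = 1 / 1.8257 = 0.5477
  r[Z,Z] = 1 (diagonal).

R is symmetric with unit diagonal. Assembling:

R = [[1, -0.5164, 0.1414],
 [-0.5164, 1, 0.5477],
 [0.1414, 0.5477, 1]]


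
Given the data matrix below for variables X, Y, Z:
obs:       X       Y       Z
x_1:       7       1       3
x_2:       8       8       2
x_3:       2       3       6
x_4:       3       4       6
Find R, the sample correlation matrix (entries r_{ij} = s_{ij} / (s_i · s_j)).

Step 1 — column means:
  mean(X) = (7 + 8 + 2 + 3) / 4 = 20/4 = 5
  mean(Y) = (1 + 8 + 3 + 4) / 4 = 16/4 = 4
  mean(Z) = (3 + 2 + 6 + 6) / 4 = 17/4 = 4.25

Step 2 — sample variances and covariances s[i,j] = (1/(n-1)) · Σ_k (x_{k,i} - mean_i) · (x_{k,j} - mean_j), with n-1 = 3:
  s[X,X] = ((2)·(2) + (3)·(3) + (-3)·(-3) + (-2)·(-2)) / 3 = 26/3 = 8.6667
  s[X,Y] = ((2)·(-3) + (3)·(4) + (-3)·(-1) + (-2)·(0)) / 3 = 9/3 = 3
  s[X,Z] = ((2)·(-1.25) + (3)·(-2.25) + (-3)·(1.75) + (-2)·(1.75)) / 3 = -18/3 = -6
  s[Y,Y] = ((-3)·(-3) + (4)·(4) + (-1)·(-1) + (0)·(0)) / 3 = 26/3 = 8.6667
  s[Y,Z] = ((-3)·(-1.25) + (4)·(-2.25) + (-1)·(1.75) + (0)·(1.75)) / 3 = -7/3 = -2.3333
  s[Z,Z] = ((-1.25)·(-1.25) + (-2.25)·(-2.25) + (1.75)·(1.75) + (1.75)·(1.75)) / 3 = 12.75/3 = 4.25
  Sample standard deviations s_i = √(s[i,i]):
  s(X) = √(8.6667) = 2.9439
  s(Y) = √(8.6667) = 2.9439
  s(Z) = √(4.25) = 2.0616

Step 3 — r_{ij} = s_{ij} / (s_i · s_j):
  r[X,X] = 1 (diagonal).
  r[X,Y] = 3 / (2.9439 · 2.9439) = 3 / 8.6667 = 0.3462
  r[X,Z] = -6 / (2.9439 · 2.0616) = -6 / 6.069 = -0.9886
  r[Y,Y] = 1 (diagonal).
  r[Y,Z] = -2.3333 / (2.9439 · 2.0616) = -2.3333 / 6.069 = -0.3845
  r[Z,Z] = 1 (diagonal).

R is symmetric with unit diagonal. Assembling:

R = [[1, 0.3462, -0.9886],
 [0.3462, 1, -0.3845],
 [-0.9886, -0.3845, 1]]


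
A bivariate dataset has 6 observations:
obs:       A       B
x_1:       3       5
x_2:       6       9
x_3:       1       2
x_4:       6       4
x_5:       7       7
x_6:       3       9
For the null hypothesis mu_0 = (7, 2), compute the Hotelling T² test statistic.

Step 1 — sample mean vector:
  mean(A) = (3 + 6 + 1 + 6 + 7 + 3) / 6 = 26/6 = 4.3333
  mean(B) = (5 + 9 + 2 + 4 + 7 + 9) / 6 = 36/6 = 6
  x̄ = (4.3333, 6),  deviation x̄ - mu_0 = (4.3333, 6) - (7, 2) = (-2.6667, 4).

Step 2 — sample covariance matrix, S[i,j] = (1/(n-1)) · Σ_k (x_{k,i} - mean_i) · (x_{k,j} - mean_j), divisor n-1 = 5:
  S[A,A] = ((-1.3333)·(-1.3333) + (1.6667)·(1.6667) + (-3.3333)·(-3.3333) + (1.6667)·(1.6667) + (2.6667)·(2.6667) + (-1.3333)·(-1.3333)) / 5 = 27.3333/5 = 5.4667
  S[A,B] = ((-1.3333)·(-1) + (1.6667)·(3) + (-3.3333)·(-4) + (1.6667)·(-2) + (2.6667)·(1) + (-1.3333)·(3)) / 5 = 15/5 = 3
  S[B,B] = ((-1)·(-1) + (3)·(3) + (-4)·(-4) + (-2)·(-2) + (1)·(1) + (3)·(3)) / 5 = 40/5 = 8
  S = [[5.4667, 3],
 [3, 8]].

Step 3 — invert S. det(S) = 5.4667·8 - (3)² = 34.7333.
  S^{-1} = (1/det) · [[d, -b], [-b, a]] = [[0.2303, -0.0864],
 [-0.0864, 0.1574]].

Step 4 — quadratic form (x̄ - mu_0)^T · S^{-1} · (x̄ - mu_0):
  S^{-1} · (x̄ - mu_0) = (-0.9597, 0.8599),
  (x̄ - mu_0)^T · [...] = (-2.6667)·(-0.9597) + (4)·(0.8599) = 5.9987.

Step 5 — scale by n: T² = 6 · 5.9987 = 35.9923.

T² ≈ 35.9923


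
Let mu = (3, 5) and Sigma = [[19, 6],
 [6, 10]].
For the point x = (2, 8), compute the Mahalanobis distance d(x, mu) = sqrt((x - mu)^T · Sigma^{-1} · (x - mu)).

Step 1 — centre the observation: (x - mu) = (-1, 3).

Step 2 — invert Sigma. det(Sigma) = 19·10 - (6)² = 154.
  Sigma^{-1} = (1/det) · [[d, -b], [-b, a]] = [[0.0649, -0.039],
 [-0.039, 0.1234]].

Step 3 — form the quadratic (x - mu)^T · Sigma^{-1} · (x - mu):
  Sigma^{-1} · (x - mu) = (-0.1818, 0.4091).
  (x - mu)^T · [Sigma^{-1} · (x - mu)] = (-1)·(-0.1818) + (3)·(0.4091) = 1.4091.

Step 4 — take square root: d = √(1.4091) ≈ 1.1871.

d(x, mu) = √(1.4091) ≈ 1.1871


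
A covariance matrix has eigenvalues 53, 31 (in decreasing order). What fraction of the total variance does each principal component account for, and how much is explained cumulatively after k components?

Step 1 — total variance = trace(Sigma) = Σ λ_i = 53 + 31 = 84.

Step 2 — fraction explained by component i = λ_i / Σ λ:
  PC1: 53/84 = 0.631
  PC2: 31/84 = 0.369

Step 3 — cumulative fraction after k components = (λ_1 + ... + λ_k) / Σ λ:
  k = 1: 53/84 = 0.631
  k = 2: (53 + 31)/84 = 84/84 = 1

Summary (fraction, with percent):

explained: PC1 0.631 (63.1%), PC2 0.369 (36.9%);  cumulative: 0.631, 1


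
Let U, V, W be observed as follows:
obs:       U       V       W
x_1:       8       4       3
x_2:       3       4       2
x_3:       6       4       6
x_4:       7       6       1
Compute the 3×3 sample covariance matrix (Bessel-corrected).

Step 1 — column means:
  mean(U) = (8 + 3 + 6 + 7) / 4 = 24/4 = 6
  mean(V) = (4 + 4 + 4 + 6) / 4 = 18/4 = 4.5
  mean(W) = (3 + 2 + 6 + 1) / 4 = 12/4 = 3

Step 2 — sample covariance S[i,j] = (1/(n-1)) · Σ_k (x_{k,i} - mean_i) · (x_{k,j} - mean_j), with n-1 = 3.
  S[U,U] = ((2)·(2) + (-3)·(-3) + (0)·(0) + (1)·(1)) / 3 = 14/3 = 4.6667
  S[U,V] = ((2)·(-0.5) + (-3)·(-0.5) + (0)·(-0.5) + (1)·(1.5)) / 3 = 2/3 = 0.6667
  S[U,W] = ((2)·(0) + (-3)·(-1) + (0)·(3) + (1)·(-2)) / 3 = 1/3 = 0.3333
  S[V,V] = ((-0.5)·(-0.5) + (-0.5)·(-0.5) + (-0.5)·(-0.5) + (1.5)·(1.5)) / 3 = 3/3 = 1
  S[V,W] = ((-0.5)·(0) + (-0.5)·(-1) + (-0.5)·(3) + (1.5)·(-2)) / 3 = -4/3 = -1.3333
  S[W,W] = ((0)·(0) + (-1)·(-1) + (3)·(3) + (-2)·(-2)) / 3 = 14/3 = 4.6667

S is symmetric (S[j,i] = S[i,j]). Assembling:

S = [[4.6667, 0.6667, 0.3333],
 [0.6667, 1, -1.3333],
 [0.3333, -1.3333, 4.6667]]


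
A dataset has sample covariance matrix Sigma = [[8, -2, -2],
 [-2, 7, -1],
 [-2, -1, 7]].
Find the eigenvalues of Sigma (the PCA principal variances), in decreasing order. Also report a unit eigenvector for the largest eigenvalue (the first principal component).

Step 1 — characteristic polynomial p(λ) = det(λI - Sigma) = λ³ - tr·λ² + c_1·λ - det, where tr = trace, c_1 = sum of the principal 2×2 minors, det = det(Sigma):
  tr = 8 + 7 + 7 = 22,
  c_1 = (8·7 - (-2)²) + (8·7 - (-2)²) + (7·7 - (-1)²) = 52 + 52 + 48 = 152,
  det = 8·(7·7 - (-1)²) - (-2)·((-2)·7 - (-1)·(-2)) + (-2)·((-2)·(-1) - 7·(-2)) = 8·(48) - (-2)·(-16) + (-2)·(16) = 320.
  So p(λ) = λ³ - 22λ² + 152λ - 320.
Step 2 — look for an integer root (rational root theorem: any rational root is an integer divisor of 320). Testing λ = 4:
  p(4) = 64 - 352 + 608 - 320 = 0  ✓
  Dividing out (λ - 4): p(λ) = (λ - 4)(λ² - 18λ + 80).
Step 3 — remaining eigenvalues from the quadratic λ² - 18λ + 80 = 0:
  Δ = 18² - 4·80 = 324 - 320 = 4,  λ = (18 ± √4)/2 = (18 ± 2)/2 = 10 or 8.
  Sorted: λ_1 = 10,  λ_2 = 8,  λ_3 = 4  (check: sum = 22 = tr ✓).

Step 4 — unit eigenvector for λ_1 = 10: v spans the null space of (Sigma - λ_1 I), whose rows are
  r_1 = (-2, -2, -2),  r_2 = (-2, -3, -1),  r_3 = (-2, -1, -3).
  v is orthogonal to every row, so take v ∝ r_1 × r_2 = ((-2)·(-1) - (-2)·(-3), (-2)·(-2) - (-2)·(-1), (-2)·(-3) - (-2)·(-2)) = (-4, 2, 2).
  Rescale (divide by 2; multiply by -1 so the first nonzero entry is positive): u = (2, -1, -1).
  ||u|| = √((2)² + (-1)² + (-1)²) = √(6) ≈ 2.4495,  v_1 = u/||u|| ≈ (0.8165, -0.4082, -0.4082) (||v_1|| = 1).

λ_1 = 10,  λ_2 = 8,  λ_3 = 4;  v_1 ≈ (0.8165, -0.4082, -0.4082)


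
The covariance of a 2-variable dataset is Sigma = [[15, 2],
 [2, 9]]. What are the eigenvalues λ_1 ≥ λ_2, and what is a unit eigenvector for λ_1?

Step 1 — characteristic polynomial of 2×2 Sigma:
  det(Sigma - λI) = λ² - trace · λ + det = 0.
  trace = 15 + 9 = 24, det = 15·9 - (2)² = 131.
Step 2 — discriminant:
  Δ = trace² - 4·det = 576 - 524 = 52.
Step 3 — eigenvalues:
  λ = (trace ± √Δ)/2 = (24 ± 7.2111)/2,
  λ_1 = 15.6056,  λ_2 = 8.3944.

Step 4 — unit eigenvector for λ_1: solve (Sigma - λ_1 I)v = 0. First row:
  (15 - 15.6056)·v_x + (2)·v_y = 0, i.e. (-0.6056)·v_x + (2)·v_y = 0,
  so v ∝ (b, λ_1 - a) = (2, 0.6056) = u.
  ||u|| = √((2)² + (0.6056)²) = √(4.3667) ≈ 2.0897,
  v_1 = u/||u|| ≈ (0.9571, 0.2898) (||v_1|| = 1).

λ_1 = 15.6056,  λ_2 = 8.3944;  v_1 ≈ (0.9571, 0.2898)


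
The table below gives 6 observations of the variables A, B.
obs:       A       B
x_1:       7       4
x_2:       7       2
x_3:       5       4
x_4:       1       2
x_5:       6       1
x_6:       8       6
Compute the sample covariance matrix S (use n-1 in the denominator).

Step 1 — column means:
  mean(A) = (7 + 7 + 5 + 1 + 6 + 8) / 6 = 34/6 = 5.6667
  mean(B) = (4 + 2 + 4 + 2 + 1 + 6) / 6 = 19/6 = 3.1667

Step 2 — sample covariance S[i,j] = (1/(n-1)) · Σ_k (x_{k,i} - mean_i) · (x_{k,j} - mean_j), with n-1 = 5.
  S[A,A] = ((1.3333)·(1.3333) + (1.3333)·(1.3333) + (-0.6667)·(-0.6667) + (-4.6667)·(-4.6667) + (0.3333)·(0.3333) + (2.3333)·(2.3333)) / 5 = 31.3333/5 = 6.2667
  S[A,B] = ((1.3333)·(0.8333) + (1.3333)·(-1.1667) + (-0.6667)·(0.8333) + (-4.6667)·(-1.1667) + (0.3333)·(-2.1667) + (2.3333)·(2.8333)) / 5 = 10.3333/5 = 2.0667
  S[B,B] = ((0.8333)·(0.8333) + (-1.1667)·(-1.1667) + (0.8333)·(0.8333) + (-1.1667)·(-1.1667) + (-2.1667)·(-2.1667) + (2.8333)·(2.8333)) / 5 = 16.8333/5 = 3.3667

S is symmetric (S[j,i] = S[i,j]). Assembling:

S = [[6.2667, 2.0667],
 [2.0667, 3.3667]]


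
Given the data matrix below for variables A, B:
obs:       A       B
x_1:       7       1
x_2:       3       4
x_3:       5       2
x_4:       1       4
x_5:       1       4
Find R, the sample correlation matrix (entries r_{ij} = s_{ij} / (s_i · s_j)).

Step 1 — column means:
  mean(A) = (7 + 3 + 5 + 1 + 1) / 5 = 17/5 = 3.4
  mean(B) = (1 + 4 + 2 + 4 + 4) / 5 = 15/5 = 3

Step 2 — sample variances and covariances s[i,j] = (1/(n-1)) · Σ_k (x_{k,i} - mean_i) · (x_{k,j} - mean_j), with n-1 = 4:
  s[A,A] = ((3.6)·(3.6) + (-0.4)·(-0.4) + (1.6)·(1.6) + (-2.4)·(-2.4) + (-2.4)·(-2.4)) / 4 = 27.2/4 = 6.8
  s[A,B] = ((3.6)·(-2) + (-0.4)·(1) + (1.6)·(-1) + (-2.4)·(1) + (-2.4)·(1)) / 4 = -14/4 = -3.5
  s[B,B] = ((-2)·(-2) + (1)·(1) + (-1)·(-1) + (1)·(1) + (1)·(1)) / 4 = 8/4 = 2
  Sample standard deviations s_i = √(s[i,i]):
  s(A) = √(6.8) = 2.6077
  s(B) = √(2) = 1.4142

Step 3 — r_{ij} = s_{ij} / (s_i · s_j):
  r[A,A] = 1 (diagonal).
  r[A,B] = -3.5 / (2.6077 · 1.4142) = -3.5 / 3.6878 = -0.9491
  r[B,B] = 1 (diagonal).

R is symmetric with unit diagonal. Assembling:

R = [[1, -0.9491],
 [-0.9491, 1]]


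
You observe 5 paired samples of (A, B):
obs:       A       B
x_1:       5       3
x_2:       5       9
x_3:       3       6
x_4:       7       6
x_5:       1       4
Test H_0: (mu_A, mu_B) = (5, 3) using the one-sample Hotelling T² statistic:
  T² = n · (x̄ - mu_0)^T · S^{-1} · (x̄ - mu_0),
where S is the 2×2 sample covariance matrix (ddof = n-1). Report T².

Step 1 — sample mean vector:
  mean(A) = (5 + 5 + 3 + 7 + 1) / 5 = 21/5 = 4.2
  mean(B) = (3 + 9 + 6 + 6 + 4) / 5 = 28/5 = 5.6
  x̄ = (4.2, 5.6),  deviation x̄ - mu_0 = (4.2, 5.6) - (5, 3) = (-0.8, 2.6).

Step 2 — sample covariance matrix, S[i,j] = (1/(n-1)) · Σ_k (x_{k,i} - mean_i) · (x_{k,j} - mean_j), divisor n-1 = 4:
  S[A,A] = ((0.8)·(0.8) + (0.8)·(0.8) + (-1.2)·(-1.2) + (2.8)·(2.8) + (-3.2)·(-3.2)) / 4 = 20.8/4 = 5.2
  S[A,B] = ((0.8)·(-2.6) + (0.8)·(3.4) + (-1.2)·(0.4) + (2.8)·(0.4) + (-3.2)·(-1.6)) / 4 = 6.4/4 = 1.6
  S[B,B] = ((-2.6)·(-2.6) + (3.4)·(3.4) + (0.4)·(0.4) + (0.4)·(0.4) + (-1.6)·(-1.6)) / 4 = 21.2/4 = 5.3
  S = [[5.2, 1.6],
 [1.6, 5.3]].

Step 3 — invert S. det(S) = 5.2·5.3 - (1.6)² = 25.
  S^{-1} = (1/det) · [[d, -b], [-b, a]] = [[0.212, -0.064],
 [-0.064, 0.208]].

Step 4 — quadratic form (x̄ - mu_0)^T · S^{-1} · (x̄ - mu_0):
  S^{-1} · (x̄ - mu_0) = (-0.336, 0.592),
  (x̄ - mu_0)^T · [...] = (-0.8)·(-0.336) + (2.6)·(0.592) = 1.808.

Step 5 — scale by n: T² = 5 · 1.808 = 9.04.

T² ≈ 9.04


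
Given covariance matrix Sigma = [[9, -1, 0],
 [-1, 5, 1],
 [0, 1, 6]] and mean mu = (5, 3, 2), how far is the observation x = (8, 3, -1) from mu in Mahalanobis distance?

Step 1 — centre the observation: (x - mu) = (3, 0, -3).

Step 2 — invert Sigma (cofactor / det for 3×3, or solve directly):
  Sigma^{-1} = [[0.1137, 0.0235, -0.0039],
 [0.0235, 0.2118, -0.0353],
 [-0.0039, -0.0353, 0.1725]].

Step 3 — form the quadratic (x - mu)^T · Sigma^{-1} · (x - mu):
  Sigma^{-1} · (x - mu) = (0.3529, 0.1765, -0.5294).
  (x - mu)^T · [Sigma^{-1} · (x - mu)] = (3)·(0.3529) + (0)·(0.1765) + (-3)·(-0.5294) = 2.6471.

Step 4 — take square root: d = √(2.6471) ≈ 1.627.

d(x, mu) = √(2.6471) ≈ 1.627


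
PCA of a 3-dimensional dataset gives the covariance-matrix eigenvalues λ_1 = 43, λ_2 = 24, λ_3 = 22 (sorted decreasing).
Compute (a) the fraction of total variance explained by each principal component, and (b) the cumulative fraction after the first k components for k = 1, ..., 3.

Step 1 — total variance = trace(Sigma) = Σ λ_i = 43 + 24 + 22 = 89.

Step 2 — fraction explained by component i = λ_i / Σ λ:
  PC1: 43/89 = 0.4831
  PC2: 24/89 = 0.2697
  PC3: 22/89 = 0.2472

Step 3 — cumulative fraction after k components = (λ_1 + ... + λ_k) / Σ λ:
  k = 1: 43/89 = 0.4831
  k = 2: (43 + 24)/89 = 67/89 = 0.7528
  k = 3: (43 + 24 + 22)/89 = 89/89 = 1

Summary (fraction, with percent):

explained: PC1 0.4831 (48.31%), PC2 0.2697 (26.97%), PC3 0.2472 (24.72%);  cumulative: 0.4831, 0.7528, 1


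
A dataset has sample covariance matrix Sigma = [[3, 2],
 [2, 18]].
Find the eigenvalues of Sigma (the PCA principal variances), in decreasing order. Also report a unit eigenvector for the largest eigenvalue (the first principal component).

Step 1 — characteristic polynomial of 2×2 Sigma:
  det(Sigma - λI) = λ² - trace · λ + det = 0.
  trace = 3 + 18 = 21, det = 3·18 - (2)² = 50.
Step 2 — discriminant:
  Δ = trace² - 4·det = 441 - 200 = 241.
Step 3 — eigenvalues:
  λ = (trace ± √Δ)/2 = (21 ± 15.5242)/2,
  λ_1 = 18.2621,  λ_2 = 2.7379.

Step 4 — unit eigenvector for λ_1: solve (Sigma - λ_1 I)v = 0. First row:
  (3 - 18.2621)·v_x + (2)·v_y = 0, i.e. (-15.2621)·v_x + (2)·v_y = 0,
  so v ∝ (b, λ_1 - a) = (2, 15.2621) = u.
  ||u|| = √((2)² + (15.2621)²) = √(236.9313) ≈ 15.3926,
  v_1 = u/||u|| ≈ (0.1299, 0.9915) (||v_1|| = 1).

λ_1 = 18.2621,  λ_2 = 2.7379;  v_1 ≈ (0.1299, 0.9915)


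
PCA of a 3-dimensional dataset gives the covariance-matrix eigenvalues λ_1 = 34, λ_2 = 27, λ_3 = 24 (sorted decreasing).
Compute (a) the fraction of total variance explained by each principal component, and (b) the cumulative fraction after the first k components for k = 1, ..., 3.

Step 1 — total variance = trace(Sigma) = Σ λ_i = 34 + 27 + 24 = 85.

Step 2 — fraction explained by component i = λ_i / Σ λ:
  PC1: 34/85 = 0.4
  PC2: 27/85 = 0.3176
  PC3: 24/85 = 0.2824

Step 3 — cumulative fraction after k components = (λ_1 + ... + λ_k) / Σ λ:
  k = 1: 34/85 = 0.4
  k = 2: (34 + 27)/85 = 61/85 = 0.7176
  k = 3: (34 + 27 + 24)/85 = 85/85 = 1

Summary (fraction, with percent):

explained: PC1 0.4 (40%), PC2 0.3176 (31.76%), PC3 0.2824 (28.24%);  cumulative: 0.4, 0.7176, 1


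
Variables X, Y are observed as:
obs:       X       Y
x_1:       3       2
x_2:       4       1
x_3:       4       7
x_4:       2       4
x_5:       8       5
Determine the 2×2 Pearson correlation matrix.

Step 1 — column means:
  mean(X) = (3 + 4 + 4 + 2 + 8) / 5 = 21/5 = 4.2
  mean(Y) = (2 + 1 + 7 + 4 + 5) / 5 = 19/5 = 3.8

Step 2 — sample variances and covariances s[i,j] = (1/(n-1)) · Σ_k (x_{k,i} - mean_i) · (x_{k,j} - mean_j), with n-1 = 4:
  s[X,X] = ((-1.2)·(-1.2) + (-0.2)·(-0.2) + (-0.2)·(-0.2) + (-2.2)·(-2.2) + (3.8)·(3.8)) / 4 = 20.8/4 = 5.2
  s[X,Y] = ((-1.2)·(-1.8) + (-0.2)·(-2.8) + (-0.2)·(3.2) + (-2.2)·(0.2) + (3.8)·(1.2)) / 4 = 6.2/4 = 1.55
  s[Y,Y] = ((-1.8)·(-1.8) + (-2.8)·(-2.8) + (3.2)·(3.2) + (0.2)·(0.2) + (1.2)·(1.2)) / 4 = 22.8/4 = 5.7
  Sample standard deviations s_i = √(s[i,i]):
  s(X) = √(5.2) = 2.2804
  s(Y) = √(5.7) = 2.3875

Step 3 — r_{ij} = s_{ij} / (s_i · s_j):
  r[X,X] = 1 (diagonal).
  r[X,Y] = 1.55 / (2.2804 · 2.3875) = 1.55 / 5.4443 = 0.2847
  r[Y,Y] = 1 (diagonal).

R is symmetric with unit diagonal. Assembling:

R = [[1, 0.2847],
 [0.2847, 1]]


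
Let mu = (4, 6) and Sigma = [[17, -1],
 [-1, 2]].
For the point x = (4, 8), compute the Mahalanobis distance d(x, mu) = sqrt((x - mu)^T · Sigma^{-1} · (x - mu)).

Step 1 — centre the observation: (x - mu) = (0, 2).

Step 2 — invert Sigma. det(Sigma) = 17·2 - (-1)² = 33.
  Sigma^{-1} = (1/det) · [[d, -b], [-b, a]] = [[0.0606, 0.0303],
 [0.0303, 0.5152]].

Step 3 — form the quadratic (x - mu)^T · Sigma^{-1} · (x - mu):
  Sigma^{-1} · (x - mu) = (0.0606, 1.0303).
  (x - mu)^T · [Sigma^{-1} · (x - mu)] = (0)·(0.0606) + (2)·(1.0303) = 2.0606.

Step 4 — take square root: d = √(2.0606) ≈ 1.4355.

d(x, mu) = √(2.0606) ≈ 1.4355


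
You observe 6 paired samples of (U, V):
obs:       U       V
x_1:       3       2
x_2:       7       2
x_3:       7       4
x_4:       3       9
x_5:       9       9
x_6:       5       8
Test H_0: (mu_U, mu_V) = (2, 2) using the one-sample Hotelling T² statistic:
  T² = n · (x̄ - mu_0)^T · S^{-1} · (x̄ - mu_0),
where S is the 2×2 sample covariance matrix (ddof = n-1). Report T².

Step 1 — sample mean vector:
  mean(U) = (3 + 7 + 7 + 3 + 9 + 5) / 6 = 34/6 = 5.6667
  mean(V) = (2 + 2 + 4 + 9 + 9 + 8) / 6 = 34/6 = 5.6667
  x̄ = (5.6667, 5.6667),  deviation x̄ - mu_0 = (5.6667, 5.6667) - (2, 2) = (3.6667, 3.6667).

Step 2 — sample covariance matrix, S[i,j] = (1/(n-1)) · Σ_k (x_{k,i} - mean_i) · (x_{k,j} - mean_j), divisor n-1 = 5:
  S[U,U] = ((-2.6667)·(-2.6667) + (1.3333)·(1.3333) + (1.3333)·(1.3333) + (-2.6667)·(-2.6667) + (3.3333)·(3.3333) + (-0.6667)·(-0.6667)) / 5 = 29.3333/5 = 5.8667
  S[U,V] = ((-2.6667)·(-3.6667) + (1.3333)·(-3.6667) + (1.3333)·(-1.6667) + (-2.6667)·(3.3333) + (3.3333)·(3.3333) + (-0.6667)·(2.3333)) / 5 = 3.3333/5 = 0.6667
  S[V,V] = ((-3.6667)·(-3.6667) + (-3.6667)·(-3.6667) + (-1.6667)·(-1.6667) + (3.3333)·(3.3333) + (3.3333)·(3.3333) + (2.3333)·(2.3333)) / 5 = 57.3333/5 = 11.4667
  S = [[5.8667, 0.6667],
 [0.6667, 11.4667]].

Step 3 — invert S. det(S) = 5.8667·11.4667 - (0.6667)² = 66.8267.
  S^{-1} = (1/det) · [[d, -b], [-b, a]] = [[0.1716, -0.01],
 [-0.01, 0.0878]].

Step 4 — quadratic form (x̄ - mu_0)^T · S^{-1} · (x̄ - mu_0):
  S^{-1} · (x̄ - mu_0) = (0.5926, 0.2853),
  (x̄ - mu_0)^T · [...] = (3.6667)·(0.5926) + (3.6667)·(0.2853) = 3.2189.

Step 5 — scale by n: T² = 6 · 3.2189 = 19.3136.

T² ≈ 19.3136


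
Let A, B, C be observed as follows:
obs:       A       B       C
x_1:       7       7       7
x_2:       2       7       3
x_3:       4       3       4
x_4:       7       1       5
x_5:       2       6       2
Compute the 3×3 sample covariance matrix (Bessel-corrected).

Step 1 — column means:
  mean(A) = (7 + 2 + 4 + 7 + 2) / 5 = 22/5 = 4.4
  mean(B) = (7 + 7 + 3 + 1 + 6) / 5 = 24/5 = 4.8
  mean(C) = (7 + 3 + 4 + 5 + 2) / 5 = 21/5 = 4.2

Step 2 — sample covariance S[i,j] = (1/(n-1)) · Σ_k (x_{k,i} - mean_i) · (x_{k,j} - mean_j), with n-1 = 4.
  S[A,A] = ((2.6)·(2.6) + (-2.4)·(-2.4) + (-0.4)·(-0.4) + (2.6)·(2.6) + (-2.4)·(-2.4)) / 4 = 25.2/4 = 6.3
  S[A,B] = ((2.6)·(2.2) + (-2.4)·(2.2) + (-0.4)·(-1.8) + (2.6)·(-3.8) + (-2.4)·(1.2)) / 4 = -11.6/4 = -2.9
  S[A,C] = ((2.6)·(2.8) + (-2.4)·(-1.2) + (-0.4)·(-0.2) + (2.6)·(0.8) + (-2.4)·(-2.2)) / 4 = 17.6/4 = 4.4
  S[B,B] = ((2.2)·(2.2) + (2.2)·(2.2) + (-1.8)·(-1.8) + (-3.8)·(-3.8) + (1.2)·(1.2)) / 4 = 28.8/4 = 7.2
  S[B,C] = ((2.2)·(2.8) + (2.2)·(-1.2) + (-1.8)·(-0.2) + (-3.8)·(0.8) + (1.2)·(-2.2)) / 4 = -1.8/4 = -0.45
  S[C,C] = ((2.8)·(2.8) + (-1.2)·(-1.2) + (-0.2)·(-0.2) + (0.8)·(0.8) + (-2.2)·(-2.2)) / 4 = 14.8/4 = 3.7

S is symmetric (S[j,i] = S[i,j]). Assembling:

S = [[6.3, -2.9, 4.4],
 [-2.9, 7.2, -0.45],
 [4.4, -0.45, 3.7]]


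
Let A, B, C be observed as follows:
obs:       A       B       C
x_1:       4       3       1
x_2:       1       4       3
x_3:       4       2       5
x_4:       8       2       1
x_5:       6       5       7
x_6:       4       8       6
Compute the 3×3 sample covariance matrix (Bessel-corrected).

Step 1 — column means:
  mean(A) = (4 + 1 + 4 + 8 + 6 + 4) / 6 = 27/6 = 4.5
  mean(B) = (3 + 4 + 2 + 2 + 5 + 8) / 6 = 24/6 = 4
  mean(C) = (1 + 3 + 5 + 1 + 7 + 6) / 6 = 23/6 = 3.8333

Step 2 — sample covariance S[i,j] = (1/(n-1)) · Σ_k (x_{k,i} - mean_i) · (x_{k,j} - mean_j), with n-1 = 5.
  S[A,A] = ((-0.5)·(-0.5) + (-3.5)·(-3.5) + (-0.5)·(-0.5) + (3.5)·(3.5) + (1.5)·(1.5) + (-0.5)·(-0.5)) / 5 = 27.5/5 = 5.5
  S[A,B] = ((-0.5)·(-1) + (-3.5)·(0) + (-0.5)·(-2) + (3.5)·(-2) + (1.5)·(1) + (-0.5)·(4)) / 5 = -6/5 = -1.2
  S[A,C] = ((-0.5)·(-2.8333) + (-3.5)·(-0.8333) + (-0.5)·(1.1667) + (3.5)·(-2.8333) + (1.5)·(3.1667) + (-0.5)·(2.1667)) / 5 = -2.5/5 = -0.5
  S[B,B] = ((-1)·(-1) + (0)·(0) + (-2)·(-2) + (-2)·(-2) + (1)·(1) + (4)·(4)) / 5 = 26/5 = 5.2
  S[B,C] = ((-1)·(-2.8333) + (0)·(-0.8333) + (-2)·(1.1667) + (-2)·(-2.8333) + (1)·(3.1667) + (4)·(2.1667)) / 5 = 18/5 = 3.6
  S[C,C] = ((-2.8333)·(-2.8333) + (-0.8333)·(-0.8333) + (1.1667)·(1.1667) + (-2.8333)·(-2.8333) + (3.1667)·(3.1667) + (2.1667)·(2.1667)) / 5 = 32.8333/5 = 6.5667

S is symmetric (S[j,i] = S[i,j]). Assembling:

S = [[5.5, -1.2, -0.5],
 [-1.2, 5.2, 3.6],
 [-0.5, 3.6, 6.5667]]


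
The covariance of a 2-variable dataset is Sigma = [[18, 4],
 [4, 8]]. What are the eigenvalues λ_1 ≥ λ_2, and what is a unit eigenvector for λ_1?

Step 1 — characteristic polynomial of 2×2 Sigma:
  det(Sigma - λI) = λ² - trace · λ + det = 0.
  trace = 18 + 8 = 26, det = 18·8 - (4)² = 128.
Step 2 — discriminant:
  Δ = trace² - 4·det = 676 - 512 = 164.
Step 3 — eigenvalues:
  λ = (trace ± √Δ)/2 = (26 ± 12.8062)/2,
  λ_1 = 19.4031,  λ_2 = 6.5969.

Step 4 — unit eigenvector for λ_1: solve (Sigma - λ_1 I)v = 0. First row:
  (18 - 19.4031)·v_x + (4)·v_y = 0, i.e. (-1.4031)·v_x + (4)·v_y = 0,
  so v ∝ (b, λ_1 - a) = (4, 1.4031) = u.
  ||u|| = √((4)² + (1.4031)²) = √(17.9688) ≈ 4.239,
  v_1 = u/||u|| ≈ (0.9436, 0.331) (||v_1|| = 1).

λ_1 = 19.4031,  λ_2 = 6.5969;  v_1 ≈ (0.9436, 0.331)


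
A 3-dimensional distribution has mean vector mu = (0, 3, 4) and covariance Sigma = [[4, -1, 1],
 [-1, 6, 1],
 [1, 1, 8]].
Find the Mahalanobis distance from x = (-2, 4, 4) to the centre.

Step 1 — centre the observation: (x - mu) = (-2, 1, 0).

Step 2 — invert Sigma (cofactor / det for 3×3, or solve directly):
  Sigma^{-1} = [[0.2733, 0.0523, -0.0407],
 [0.0523, 0.1802, -0.0291],
 [-0.0407, -0.0291, 0.1337]].

Step 3 — form the quadratic (x - mu)^T · Sigma^{-1} · (x - mu):
  Sigma^{-1} · (x - mu) = (-0.4942, 0.0756, 0.0523).
  (x - mu)^T · [Sigma^{-1} · (x - mu)] = (-2)·(-0.4942) + (1)·(0.0756) + (0)·(0.0523) = 1.064.

Step 4 — take square root: d = √(1.064) ≈ 1.0315.

d(x, mu) = √(1.064) ≈ 1.0315


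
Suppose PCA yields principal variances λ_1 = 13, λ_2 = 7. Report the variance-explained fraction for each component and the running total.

Step 1 — total variance = trace(Sigma) = Σ λ_i = 13 + 7 = 20.

Step 2 — fraction explained by component i = λ_i / Σ λ:
  PC1: 13/20 = 0.65
  PC2: 7/20 = 0.35

Step 3 — cumulative fraction after k components = (λ_1 + ... + λ_k) / Σ λ:
  k = 1: 13/20 = 0.65
  k = 2: (13 + 7)/20 = 20/20 = 1

Summary (fraction, with percent):

explained: PC1 0.65 (65%), PC2 0.35 (35%);  cumulative: 0.65, 1


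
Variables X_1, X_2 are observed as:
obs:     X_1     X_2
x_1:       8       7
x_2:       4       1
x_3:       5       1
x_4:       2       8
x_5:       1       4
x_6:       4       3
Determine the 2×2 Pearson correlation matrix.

Step 1 — column means:
  mean(X_1) = (8 + 4 + 5 + 2 + 1 + 4) / 6 = 24/6 = 4
  mean(X_2) = (7 + 1 + 1 + 8 + 4 + 3) / 6 = 24/6 = 4

Step 2 — sample variances and covariances s[i,j] = (1/(n-1)) · Σ_k (x_{k,i} - mean_i) · (x_{k,j} - mean_j), with n-1 = 5:
  s[X_1,X_1] = ((4)·(4) + (0)·(0) + (1)·(1) + (-2)·(-2) + (-3)·(-3) + (0)·(0)) / 5 = 30/5 = 6
  s[X_1,X_2] = ((4)·(3) + (0)·(-3) + (1)·(-3) + (-2)·(4) + (-3)·(0) + (0)·(-1)) / 5 = 1/5 = 0.2
  s[X_2,X_2] = ((3)·(3) + (-3)·(-3) + (-3)·(-3) + (4)·(4) + (0)·(0) + (-1)·(-1)) / 5 = 44/5 = 8.8
  Sample standard deviations s_i = √(s[i,i]):
  s(X_1) = √(6) = 2.4495
  s(X_2) = √(8.8) = 2.9665

Step 3 — r_{ij} = s_{ij} / (s_i · s_j):
  r[X_1,X_1] = 1 (diagonal).
  r[X_1,X_2] = 0.2 / (2.4495 · 2.9665) = 0.2 / 7.2664 = 0.0275
  r[X_2,X_2] = 1 (diagonal).

R is symmetric with unit diagonal. Assembling:

R = [[1, 0.0275],
 [0.0275, 1]]


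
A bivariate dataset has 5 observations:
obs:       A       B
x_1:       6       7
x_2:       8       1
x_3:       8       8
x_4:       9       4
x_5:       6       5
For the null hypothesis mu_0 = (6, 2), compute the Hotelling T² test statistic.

Step 1 — sample mean vector:
  mean(A) = (6 + 8 + 8 + 9 + 6) / 5 = 37/5 = 7.4
  mean(B) = (7 + 1 + 8 + 4 + 5) / 5 = 25/5 = 5
  x̄ = (7.4, 5),  deviation x̄ - mu_0 = (7.4, 5) - (6, 2) = (1.4, 3).

Step 2 — sample covariance matrix, S[i,j] = (1/(n-1)) · Σ_k (x_{k,i} - mean_i) · (x_{k,j} - mean_j), divisor n-1 = 4:
  S[A,A] = ((-1.4)·(-1.4) + (0.6)·(0.6) + (0.6)·(0.6) + (1.6)·(1.6) + (-1.4)·(-1.4)) / 4 = 7.2/4 = 1.8
  S[A,B] = ((-1.4)·(2) + (0.6)·(-4) + (0.6)·(3) + (1.6)·(-1) + (-1.4)·(0)) / 4 = -5/4 = -1.25
  S[B,B] = ((2)·(2) + (-4)·(-4) + (3)·(3) + (-1)·(-1) + (0)·(0)) / 4 = 30/4 = 7.5
  S = [[1.8, -1.25],
 [-1.25, 7.5]].

Step 3 — invert S. det(S) = 1.8·7.5 - (-1.25)² = 11.9375.
  S^{-1} = (1/det) · [[d, -b], [-b, a]] = [[0.6283, 0.1047],
 [0.1047, 0.1508]].

Step 4 — quadratic form (x̄ - mu_0)^T · S^{-1} · (x̄ - mu_0):
  S^{-1} · (x̄ - mu_0) = (1.1937, 0.599),
  (x̄ - mu_0)^T · [...] = (1.4)·(1.1937) + (3)·(0.599) = 3.4681.

Step 5 — scale by n: T² = 5 · 3.4681 = 17.3403.

T² ≈ 17.3403


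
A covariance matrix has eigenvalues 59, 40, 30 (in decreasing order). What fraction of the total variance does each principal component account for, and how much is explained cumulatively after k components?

Step 1 — total variance = trace(Sigma) = Σ λ_i = 59 + 40 + 30 = 129.

Step 2 — fraction explained by component i = λ_i / Σ λ:
  PC1: 59/129 = 0.4574
  PC2: 40/129 = 0.3101
  PC3: 30/129 = 0.2326

Step 3 — cumulative fraction after k components = (λ_1 + ... + λ_k) / Σ λ:
  k = 1: 59/129 = 0.4574
  k = 2: (59 + 40)/129 = 99/129 = 0.7674
  k = 3: (59 + 40 + 30)/129 = 129/129 = 1

Summary (fraction, with percent):

explained: PC1 0.4574 (45.74%), PC2 0.3101 (31.01%), PC3 0.2326 (23.26%);  cumulative: 0.4574, 0.7674, 1


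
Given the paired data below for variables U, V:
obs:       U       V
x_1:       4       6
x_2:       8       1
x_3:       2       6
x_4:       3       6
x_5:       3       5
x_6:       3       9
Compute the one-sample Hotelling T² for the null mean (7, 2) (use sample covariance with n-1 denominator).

Step 1 — sample mean vector:
  mean(U) = (4 + 8 + 2 + 3 + 3 + 3) / 6 = 23/6 = 3.8333
  mean(V) = (6 + 1 + 6 + 6 + 5 + 9) / 6 = 33/6 = 5.5
  x̄ = (3.8333, 5.5),  deviation x̄ - mu_0 = (3.8333, 5.5) - (7, 2) = (-3.1667, 3.5).

Step 2 — sample covariance matrix, S[i,j] = (1/(n-1)) · Σ_k (x_{k,i} - mean_i) · (x_{k,j} - mean_j), divisor n-1 = 5:
  S[U,U] = ((0.1667)·(0.1667) + (4.1667)·(4.1667) + (-1.8333)·(-1.8333) + (-0.8333)·(-0.8333) + (-0.8333)·(-0.8333) + (-0.8333)·(-0.8333)) / 5 = 22.8333/5 = 4.5667
  S[U,V] = ((0.1667)·(0.5) + (4.1667)·(-4.5) + (-1.8333)·(0.5) + (-0.8333)·(0.5) + (-0.8333)·(-0.5) + (-0.8333)·(3.5)) / 5 = -22.5/5 = -4.5
  S[V,V] = ((0.5)·(0.5) + (-4.5)·(-4.5) + (0.5)·(0.5) + (0.5)·(0.5) + (-0.5)·(-0.5) + (3.5)·(3.5)) / 5 = 33.5/5 = 6.7
  S = [[4.5667, -4.5],
 [-4.5, 6.7]].

Step 3 — invert S. det(S) = 4.5667·6.7 - (-4.5)² = 10.3467.
  S^{-1} = (1/det) · [[d, -b], [-b, a]] = [[0.6476, 0.4349],
 [0.4349, 0.4414]].

Step 4 — quadratic form (x̄ - mu_0)^T · S^{-1} · (x̄ - mu_0):
  S^{-1} · (x̄ - mu_0) = (-0.5284, 0.1675),
  (x̄ - mu_0)^T · [...] = (-3.1667)·(-0.5284) + (3.5)·(0.1675) = 2.2595.

Step 5 — scale by n: T² = 6 · 2.2595 = 13.5567.

T² ≈ 13.5567


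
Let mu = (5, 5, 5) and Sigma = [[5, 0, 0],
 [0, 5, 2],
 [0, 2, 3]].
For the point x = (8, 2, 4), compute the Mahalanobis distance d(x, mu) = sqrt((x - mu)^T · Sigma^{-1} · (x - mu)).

Step 1 — centre the observation: (x - mu) = (3, -3, -1).

Step 2 — invert Sigma (cofactor / det for 3×3, or solve directly):
  Sigma^{-1} = [[0.2, 0, 0],
 [0, 0.2727, -0.1818],
 [0, -0.1818, 0.4545]].

Step 3 — form the quadratic (x - mu)^T · Sigma^{-1} · (x - mu):
  Sigma^{-1} · (x - mu) = (0.6, -0.6364, 0.0909).
  (x - mu)^T · [Sigma^{-1} · (x - mu)] = (3)·(0.6) + (-3)·(-0.6364) + (-1)·(0.0909) = 3.6182.

Step 4 — take square root: d = √(3.6182) ≈ 1.9022.

d(x, mu) = √(3.6182) ≈ 1.9022


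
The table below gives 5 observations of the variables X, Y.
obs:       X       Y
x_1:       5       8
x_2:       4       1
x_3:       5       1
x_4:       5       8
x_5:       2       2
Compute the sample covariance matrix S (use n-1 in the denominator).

Step 1 — column means:
  mean(X) = (5 + 4 + 5 + 5 + 2) / 5 = 21/5 = 4.2
  mean(Y) = (8 + 1 + 1 + 8 + 2) / 5 = 20/5 = 4

Step 2 — sample covariance S[i,j] = (1/(n-1)) · Σ_k (x_{k,i} - mean_i) · (x_{k,j} - mean_j), with n-1 = 4.
  S[X,X] = ((0.8)·(0.8) + (-0.2)·(-0.2) + (0.8)·(0.8) + (0.8)·(0.8) + (-2.2)·(-2.2)) / 4 = 6.8/4 = 1.7
  S[X,Y] = ((0.8)·(4) + (-0.2)·(-3) + (0.8)·(-3) + (0.8)·(4) + (-2.2)·(-2)) / 4 = 9/4 = 2.25
  S[Y,Y] = ((4)·(4) + (-3)·(-3) + (-3)·(-3) + (4)·(4) + (-2)·(-2)) / 4 = 54/4 = 13.5

S is symmetric (S[j,i] = S[i,j]). Assembling:

S = [[1.7, 2.25],
 [2.25, 13.5]]


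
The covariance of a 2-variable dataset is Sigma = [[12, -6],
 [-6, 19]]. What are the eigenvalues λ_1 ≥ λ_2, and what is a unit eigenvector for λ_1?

Step 1 — characteristic polynomial of 2×2 Sigma:
  det(Sigma - λI) = λ² - trace · λ + det = 0.
  trace = 12 + 19 = 31, det = 12·19 - (-6)² = 192.
Step 2 — discriminant:
  Δ = trace² - 4·det = 961 - 768 = 193.
Step 3 — eigenvalues:
  λ = (trace ± √Δ)/2 = (31 ± 13.8924)/2,
  λ_1 = 22.4462,  λ_2 = 8.5538.

Step 4 — unit eigenvector for λ_1: solve (Sigma - λ_1 I)v = 0. First row:
  (12 - 22.4462)·v_x + (-6)·v_y = 0, i.e. (-10.4462)·v_x + (-6)·v_y = 0,
  so v ∝ (b, λ_1 - a) = (-6, 10.4462); multiply by -1 so the first entry is positive: u = (6, -10.4462).
  ||u|| = √((6)² + (-10.4462)²) = √(145.1236) ≈ 12.0467,
  v_1 = u/||u|| ≈ (0.4981, -0.8671) (||v_1|| = 1).

λ_1 = 22.4462,  λ_2 = 8.5538;  v_1 ≈ (0.4981, -0.8671)


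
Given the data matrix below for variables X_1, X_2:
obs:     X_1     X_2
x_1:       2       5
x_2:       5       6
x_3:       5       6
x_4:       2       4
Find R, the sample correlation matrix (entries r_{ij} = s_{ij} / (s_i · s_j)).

Step 1 — column means:
  mean(X_1) = (2 + 5 + 5 + 2) / 4 = 14/4 = 3.5
  mean(X_2) = (5 + 6 + 6 + 4) / 4 = 21/4 = 5.25

Step 2 — sample variances and covariances s[i,j] = (1/(n-1)) · Σ_k (x_{k,i} - mean_i) · (x_{k,j} - mean_j), with n-1 = 3:
  s[X_1,X_1] = ((-1.5)·(-1.5) + (1.5)·(1.5) + (1.5)·(1.5) + (-1.5)·(-1.5)) / 3 = 9/3 = 3
  s[X_1,X_2] = ((-1.5)·(-0.25) + (1.5)·(0.75) + (1.5)·(0.75) + (-1.5)·(-1.25)) / 3 = 4.5/3 = 1.5
  s[X_2,X_2] = ((-0.25)·(-0.25) + (0.75)·(0.75) + (0.75)·(0.75) + (-1.25)·(-1.25)) / 3 = 2.75/3 = 0.9167
  Sample standard deviations s_i = √(s[i,i]):
  s(X_1) = √(3) = 1.7321
  s(X_2) = √(0.9167) = 0.9574

Step 3 — r_{ij} = s_{ij} / (s_i · s_j):
  r[X_1,X_1] = 1 (diagonal).
  r[X_1,X_2] = 1.5 / (1.7321 · 0.9574) = 1.5 / 1.6583 = 0.9045
  r[X_2,X_2] = 1 (diagonal).

R is symmetric with unit diagonal. Assembling:

R = [[1, 0.9045],
 [0.9045, 1]]


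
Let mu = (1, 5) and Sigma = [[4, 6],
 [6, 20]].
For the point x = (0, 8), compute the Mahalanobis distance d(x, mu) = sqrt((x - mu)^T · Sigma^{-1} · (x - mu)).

Step 1 — centre the observation: (x - mu) = (-1, 3).

Step 2 — invert Sigma. det(Sigma) = 4·20 - (6)² = 44.
  Sigma^{-1} = (1/det) · [[d, -b], [-b, a]] = [[0.4545, -0.1364],
 [-0.1364, 0.0909]].

Step 3 — form the quadratic (x - mu)^T · Sigma^{-1} · (x - mu):
  Sigma^{-1} · (x - mu) = (-0.8636, 0.4091).
  (x - mu)^T · [Sigma^{-1} · (x - mu)] = (-1)·(-0.8636) + (3)·(0.4091) = 2.0909.

Step 4 — take square root: d = √(2.0909) ≈ 1.446.

d(x, mu) = √(2.0909) ≈ 1.446


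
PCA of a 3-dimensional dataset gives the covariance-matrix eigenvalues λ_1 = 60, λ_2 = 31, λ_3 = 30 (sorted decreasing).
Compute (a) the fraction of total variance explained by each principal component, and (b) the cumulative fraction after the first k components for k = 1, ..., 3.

Step 1 — total variance = trace(Sigma) = Σ λ_i = 60 + 31 + 30 = 121.

Step 2 — fraction explained by component i = λ_i / Σ λ:
  PC1: 60/121 = 0.4959
  PC2: 31/121 = 0.2562
  PC3: 30/121 = 0.2479

Step 3 — cumulative fraction after k components = (λ_1 + ... + λ_k) / Σ λ:
  k = 1: 60/121 = 0.4959
  k = 2: (60 + 31)/121 = 91/121 = 0.7521
  k = 3: (60 + 31 + 30)/121 = 121/121 = 1

Summary (fraction, with percent):

explained: PC1 0.4959 (49.59%), PC2 0.2562 (25.62%), PC3 0.2479 (24.79%);  cumulative: 0.4959, 0.7521, 1


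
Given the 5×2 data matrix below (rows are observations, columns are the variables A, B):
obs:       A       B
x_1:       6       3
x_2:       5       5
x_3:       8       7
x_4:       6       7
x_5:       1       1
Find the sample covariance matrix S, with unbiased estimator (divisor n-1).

Step 1 — column means:
  mean(A) = (6 + 5 + 8 + 6 + 1) / 5 = 26/5 = 5.2
  mean(B) = (3 + 5 + 7 + 7 + 1) / 5 = 23/5 = 4.6

Step 2 — sample covariance S[i,j] = (1/(n-1)) · Σ_k (x_{k,i} - mean_i) · (x_{k,j} - mean_j), with n-1 = 4.
  S[A,A] = ((0.8)·(0.8) + (-0.2)·(-0.2) + (2.8)·(2.8) + (0.8)·(0.8) + (-4.2)·(-4.2)) / 4 = 26.8/4 = 6.7
  S[A,B] = ((0.8)·(-1.6) + (-0.2)·(0.4) + (2.8)·(2.4) + (0.8)·(2.4) + (-4.2)·(-3.6)) / 4 = 22.4/4 = 5.6
  S[B,B] = ((-1.6)·(-1.6) + (0.4)·(0.4) + (2.4)·(2.4) + (2.4)·(2.4) + (-3.6)·(-3.6)) / 4 = 27.2/4 = 6.8

S is symmetric (S[j,i] = S[i,j]). Assembling:

S = [[6.7, 5.6],
 [5.6, 6.8]]


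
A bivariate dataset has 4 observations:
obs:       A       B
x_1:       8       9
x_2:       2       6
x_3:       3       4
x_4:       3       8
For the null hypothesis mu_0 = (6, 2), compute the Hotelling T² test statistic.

Step 1 — sample mean vector:
  mean(A) = (8 + 2 + 3 + 3) / 4 = 16/4 = 4
  mean(B) = (9 + 6 + 4 + 8) / 4 = 27/4 = 6.75
  x̄ = (4, 6.75),  deviation x̄ - mu_0 = (4, 6.75) - (6, 2) = (-2, 4.75).

Step 2 — sample covariance matrix, S[i,j] = (1/(n-1)) · Σ_k (x_{k,i} - mean_i) · (x_{k,j} - mean_j), divisor n-1 = 3:
  S[A,A] = ((4)·(4) + (-2)·(-2) + (-1)·(-1) + (-1)·(-1)) / 3 = 22/3 = 7.3333
  S[A,B] = ((4)·(2.25) + (-2)·(-0.75) + (-1)·(-2.75) + (-1)·(1.25)) / 3 = 12/3 = 4
  S[B,B] = ((2.25)·(2.25) + (-0.75)·(-0.75) + (-2.75)·(-2.75) + (1.25)·(1.25)) / 3 = 14.75/3 = 4.9167
  S = [[7.3333, 4],
 [4, 4.9167]].

Step 3 — invert S. det(S) = 7.3333·4.9167 - (4)² = 20.0556.
  S^{-1} = (1/det) · [[d, -b], [-b, a]] = [[0.2452, -0.1994],
 [-0.1994, 0.3657]].

Step 4 — quadratic form (x̄ - mu_0)^T · S^{-1} · (x̄ - mu_0):
  S^{-1} · (x̄ - mu_0) = (-1.4377, 2.1357),
  (x̄ - mu_0)^T · [...] = (-2)·(-1.4377) + (4.75)·(2.1357) = 13.0201.

Step 5 — scale by n: T² = 4 · 13.0201 = 52.0803.

T² ≈ 52.0803


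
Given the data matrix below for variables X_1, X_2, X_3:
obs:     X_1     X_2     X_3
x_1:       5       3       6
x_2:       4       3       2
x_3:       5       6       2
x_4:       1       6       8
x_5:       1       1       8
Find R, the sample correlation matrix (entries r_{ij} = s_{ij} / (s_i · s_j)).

Step 1 — column means:
  mean(X_1) = (5 + 4 + 5 + 1 + 1) / 5 = 16/5 = 3.2
  mean(X_2) = (3 + 3 + 6 + 6 + 1) / 5 = 19/5 = 3.8
  mean(X_3) = (6 + 2 + 2 + 8 + 8) / 5 = 26/5 = 5.2

Step 2 — sample variances and covariances s[i,j] = (1/(n-1)) · Σ_k (x_{k,i} - mean_i) · (x_{k,j} - mean_j), with n-1 = 4:
  s[X_1,X_1] = ((1.8)·(1.8) + (0.8)·(0.8) + (1.8)·(1.8) + (-2.2)·(-2.2) + (-2.2)·(-2.2)) / 4 = 16.8/4 = 4.2
  s[X_1,X_2] = ((1.8)·(-0.8) + (0.8)·(-0.8) + (1.8)·(2.2) + (-2.2)·(2.2) + (-2.2)·(-2.8)) / 4 = 3.2/4 = 0.8
  s[X_1,X_3] = ((1.8)·(0.8) + (0.8)·(-3.2) + (1.8)·(-3.2) + (-2.2)·(2.8) + (-2.2)·(2.8)) / 4 = -19.2/4 = -4.8
  s[X_2,X_2] = ((-0.8)·(-0.8) + (-0.8)·(-0.8) + (2.2)·(2.2) + (2.2)·(2.2) + (-2.8)·(-2.8)) / 4 = 18.8/4 = 4.7
  s[X_2,X_3] = ((-0.8)·(0.8) + (-0.8)·(-3.2) + (2.2)·(-3.2) + (2.2)·(2.8) + (-2.8)·(2.8)) / 4 = -6.8/4 = -1.7
  s[X_3,X_3] = ((0.8)·(0.8) + (-3.2)·(-3.2) + (-3.2)·(-3.2) + (2.8)·(2.8) + (2.8)·(2.8)) / 4 = 36.8/4 = 9.2
  Sample standard deviations s_i = √(s[i,i]):
  s(X_1) = √(4.2) = 2.0494
  s(X_2) = √(4.7) = 2.1679
  s(X_3) = √(9.2) = 3.0332

Step 3 — r_{ij} = s_{ij} / (s_i · s_j):
  r[X_1,X_1] = 1 (diagonal).
  r[X_1,X_2] = 0.8 / (2.0494 · 2.1679) = 0.8 / 4.443 = 0.1801
  r[X_1,X_3] = -4.8 / (2.0494 · 3.0332) = -4.8 / 6.2161 = -0.7722
  r[X_2,X_2] = 1 (diagonal).
  r[X_2,X_3] = -1.7 / (2.1679 · 3.0332) = -1.7 / 6.5757 = -0.2585
  r[X_3,X_3] = 1 (diagonal).

R is symmetric with unit diagonal. Assembling:

R = [[1, 0.1801, -0.7722],
 [0.1801, 1, -0.2585],
 [-0.7722, -0.2585, 1]]


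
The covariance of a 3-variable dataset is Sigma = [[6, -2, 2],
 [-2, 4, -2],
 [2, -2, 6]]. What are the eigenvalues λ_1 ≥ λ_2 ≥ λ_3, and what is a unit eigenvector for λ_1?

Step 1 — characteristic polynomial p(λ) = det(λI - Sigma) = λ³ - tr·λ² + c_1·λ - det, where tr = trace, c_1 = sum of the principal 2×2 minors, det = det(Sigma):
  tr = 6 + 4 + 6 = 16,
  c_1 = (6·4 - (-2)²) + (6·6 - (2)²) + (4·6 - (-2)²) = 20 + 32 + 20 = 72,
  det = 6·(4·6 - (-2)²) - (-2)·((-2)·6 - (-2)·(2)) + (2)·((-2)·(-2) - 4·(2)) = 6·(20) - (-2)·(-8) + (2)·(-4) = 96.
  So p(λ) = λ³ - 16λ² + 72λ - 96.
Step 2 — look for an integer root (rational root theorem: any rational root is an integer divisor of 96). Testing λ = 4:
  p(4) = 64 - 256 + 288 - 96 = 0  ✓
  Dividing out (λ - 4): p(λ) = (λ - 4)(λ² - 12λ + 24).
Step 3 — remaining eigenvalues from the quadratic λ² - 12λ + 24 = 0:
  Δ = 12² - 4·24 = 144 - 96 = 48,  λ = (12 ± √48)/2 = (12 ± 6.9282)/2 ≈ 9.4641 or 2.5359.
  Sorted: λ_1 = 9.4641,  λ_2 = 4,  λ_3 = 2.5359  (check: sum = 16 = tr ✓).

Step 4 — unit eigenvector for λ_1 ≈ 9.4641: v spans the null space of (Sigma - λ_1 I), whose rows are
  r_1 = (-3.4641, -2, 2),  r_2 = (-2, -5.4641, -2),  r_3 = (2, -2, -3.4641).
  v is orthogonal to every row, so take v ∝ r_1 × r_2 = ((-2)·(-2) - (2)·(-5.4641), (2)·(-2) - (-3.4641)·(-2), (-3.4641)·(-5.4641) - (-2)·(-2)) ≈ (14.9282, -10.9282, 14.9282).
  Let u = (14.9282, -10.9282, 14.9282).
  ||u|| = √((14.9282)² + (-10.9282)² + (14.9282)²) = √(565.1281) ≈ 23.7724,  v_1 = u/||u|| ≈ (0.628, -0.4597, 0.628) (||v_1|| = 1).

λ_1 = 9.4641,  λ_2 = 4,  λ_3 = 2.5359;  v_1 ≈ (0.628, -0.4597, 0.628)
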